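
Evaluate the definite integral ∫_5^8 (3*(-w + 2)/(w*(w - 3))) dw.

Factor the denominator: w**2 - 3*w = w(w - 3).
Partial fractions: 3*(-w + 2)/(w*(w - 3)) = -2/w - 1/(w - 3).
An antiderivative is F(w) = -2*log(w) - log(w - 3).
Then F(8) - F(5) = (-6*log(2) - log(5)) - (-log(50)) = log(5/32).

log(5/32)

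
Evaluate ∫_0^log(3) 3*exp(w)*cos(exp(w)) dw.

Let u = exp(w), so du = exp(w) dw. When w = 0, u = 1; when w = log(3), u = 3.
The integral becomes 3·∫ cos(u) du from 1 to 3, with antiderivative 3*sin(u).
Back in w: F(w) = 3*sin(exp(w)).
Then F(log(3)) - F(0) = (3*sin(3)) - (3*sin(1)) = -3*sin(1) + 3*sin(3).

-3*sin(1) + 3*sin(3)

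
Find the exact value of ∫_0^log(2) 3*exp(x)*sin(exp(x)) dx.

Let u = exp(x), so du = exp(x) dx. When x = 0, u = 1; when x = log(2), u = 2.
The integral becomes 3·∫ sin(u) du from 1 to 2, with antiderivative -3*cos(u).
Back in x: F(x) = -3*cos(exp(x)).
Then F(log(2)) - F(0) = (-3*cos(2)) - (-3*cos(1)) = -3*cos(2) + 3*cos(1).

-3*cos(2) + 3*cos(1)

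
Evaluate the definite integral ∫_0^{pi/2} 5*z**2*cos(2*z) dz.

Integrate by parts twice (u = z^2, dv = 5*cos(2*z) dz).
An antiderivative is F(z) = 5*z**2*sin(2*z)/2 + 5*z*cos(2*z)/2 - 5*sin(2*z)/4.
Then F(pi/2) - F(0) = (-5*pi/4) - (0) = -5*pi/4.

-5*pi/4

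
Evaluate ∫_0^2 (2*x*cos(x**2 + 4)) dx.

Let u = x**2 + 4, so du = 2*x dx. When x = 0, u = 4; when x = 2, u = 8.
The integral becomes ∫ cos(u) du from 4 to 8, with antiderivative sin(u).
Back in x: F(x) = sin(x**2 + 4).
Then F(2) - F(0) = (sin(8)) - (sin(4)) = -sin(4) + sin(8).

-sin(4) + sin(8)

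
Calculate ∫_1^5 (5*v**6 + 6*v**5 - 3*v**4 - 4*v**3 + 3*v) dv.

2413756/35

By the power rule, an antiderivative is F(v) = 5*v**7/7 + v**6 - 3*v**5/5 - v**4 + 3*v**2/2.
Then F(5) - F(1) = (965525/14) - (113/70) = 2413756/35.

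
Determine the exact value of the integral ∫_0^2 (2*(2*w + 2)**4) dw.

7744/5

Let u = 2*w + 2, so du = 2 dw. When w = 0, u = 2; when w = 2, u = 6.
The integral becomes ∫ u**4 du from 2 to 6, with antiderivative u**5/5.
Back in w: F(w) = (2*w + 2)**5/5.
Then F(2) - F(0) = (7776/5) - (32/5) = 7744/5.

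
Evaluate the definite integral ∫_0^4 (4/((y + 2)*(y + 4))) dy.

log(9/4)

Factor the denominator: y**2 + 6*y + 8 = (y + 4)(y + 2).
Partial fractions: 4/((y + 2)*(y + 4)) = -2/(y + 4) + 2/(y + 2).
An antiderivative is F(y) = 2*log(y + 2) - 2*log(y + 4).
Then F(4) - F(0) = (log(9/16)) - (-log(4)) = log(9/4).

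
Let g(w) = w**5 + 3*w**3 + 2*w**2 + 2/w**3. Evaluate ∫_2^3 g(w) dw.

By the power rule, an antiderivative is F(w) = w**6/6 + 3*w**4/4 + 2*w**3/3 - 1/w**2.
Then F(3) - F(2) = (7205/36) - (111/4) = 3103/18.

3103/18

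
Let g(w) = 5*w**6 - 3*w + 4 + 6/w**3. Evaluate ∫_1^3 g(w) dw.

32762/21

By the power rule, an antiderivative is F(w) = 5*w**7/7 - 3*w**2/2 + 4*w - 3/w**2.
Then F(3) - F(1) = (65533/42) - (3/14) = 32762/21.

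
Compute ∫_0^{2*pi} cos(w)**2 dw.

pi

Use the identity cos^2(w) = (1 + cos(2*w))/2.
An antiderivative is F(w) = w/2 + sin(2*w)/4.
Then F(2*pi) - F(0) = (pi) - (0) = pi.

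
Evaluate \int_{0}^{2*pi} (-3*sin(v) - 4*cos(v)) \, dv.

An antiderivative is F(v) = -4*sin(v) + 3*cos(v).
Then F(2*pi) - F(0) = (3) - (3) = 0.

0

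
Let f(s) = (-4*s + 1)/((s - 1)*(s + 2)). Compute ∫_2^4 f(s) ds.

log(8/81)

Factor the denominator: s**2 + s - 2 = (s + 2)(s - 1).
Partial fractions: (-4*s + 1)/((s - 1)*(s + 2)) = -3/(s + 2) - 1/(s - 1).
An antiderivative is F(s) = -log(s - 1) - 3*log(s + 2).
Then F(4) - F(2) = (-4*log(3) - 3*log(2)) - (-log(64)) = log(8/81).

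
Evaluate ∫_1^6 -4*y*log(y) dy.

-72*log(3) - 72*log(2) + 35

Integrate by parts once (u = ln y, dv = -4*y dy).
An antiderivative is F(y) = -y**2*(2*log(y) - 1).
Then F(6) - F(1) = (-72*log(3) - 72*log(2) + 36) - (1) = -72*log(3) - 72*log(2) + 35.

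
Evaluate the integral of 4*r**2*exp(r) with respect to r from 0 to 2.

Integrate by parts twice (u = r^2, dv = 4*exp(r) dr).
An antiderivative is F(r) = (4*r**2 - 8*r + 8)*exp(r).
Then F(2) - F(0) = (8*exp(2)) - (8) = -8 + 8*exp(2).

-8 + 8*exp(2)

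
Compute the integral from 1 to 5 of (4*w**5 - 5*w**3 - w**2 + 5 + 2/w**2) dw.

144244/15

By the power rule, an antiderivative is F(w) = 2*w**6/3 - 5*w**4/4 - w**3/3 + 5*w - 2/w.
Then F(5) - F(1) = (192367/20) - (25/12) = 144244/15.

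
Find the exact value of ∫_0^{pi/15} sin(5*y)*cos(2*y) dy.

-11*sqrt(5)/336 - sqrt(30 - 6*sqrt(5))/112 + 23/112

Use the identity sin(5*y)cos(2*y) = [sin(7*y) + sin(3*y)]/2.
An antiderivative is F(y) = -cos(3*y)/6 - cos(7*y)/14.
Then F(pi/15) - F(0) = (-11*sqrt(5)/336 - sqrt(30 - 6*sqrt(5))/112 - 11/336) - (-5/21) = -11*sqrt(5)/336 - sqrt(30 - 6*sqrt(5))/112 + 23/112.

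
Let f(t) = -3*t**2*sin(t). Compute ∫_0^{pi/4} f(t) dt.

-3*sqrt(2) - 3*sqrt(2)*pi/4 + 3*sqrt(2)*pi**2/32 + 6

Integrate by parts twice (u = t^2, dv = -3*sin(t) dt).
An antiderivative is F(t) = 3*t**2*cos(t) - 6*t*sin(t) - 6*cos(t).
Then F(pi/4) - F(0) = (3*sqrt(2)*(-32 - 8*pi + pi**2)/32) - (-6) = -3*sqrt(2) - 3*sqrt(2)*pi/4 + 3*sqrt(2)*pi**2/32 + 6.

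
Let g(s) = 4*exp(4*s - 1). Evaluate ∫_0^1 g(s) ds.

-(1 - exp(4))*exp(-1)

Let u = 4*s - 1, so du = 4 ds. When s = 0, u = -1; when s = 1, u = 3.
The integral becomes ∫ exp(u) du from -1 to 3, with antiderivative exp(u).
Back in s: F(s) = exp(4*s - 1).
Then F(1) - F(0) = (exp(3)) - (exp(-1)) = -(1 - exp(4))*exp(-1).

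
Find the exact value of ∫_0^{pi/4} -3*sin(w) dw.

-3 + 3*sqrt(2)/2

An antiderivative is F(w) = 3*cos(w).
Then F(pi/4) - F(0) = (3*sqrt(2)/2) - (3) = -3 + 3*sqrt(2)/2.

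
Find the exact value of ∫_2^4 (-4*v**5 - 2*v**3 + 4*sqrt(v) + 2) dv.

-8348/3 - 16*sqrt(2)/3

By the power rule, an antiderivative is F(v) = -2*v**6/3 - v**4/2 + 8*v**(3/2)/3 + 2*v.
Then F(4) - F(2) = (-8488/3) - (-140/3 + 16*sqrt(2)/3) = -8348/3 - 16*sqrt(2)/3.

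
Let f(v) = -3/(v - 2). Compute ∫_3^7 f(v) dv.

An antiderivative is F(v) = -3*log(v - 2).
Then F(7) - F(3) = (-3*log(5)) - (0) = -3*log(5).

-3*log(5)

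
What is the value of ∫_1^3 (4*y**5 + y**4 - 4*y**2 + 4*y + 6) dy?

7906/15

By the power rule, an antiderivative is F(y) = 2*y**6/3 + y**5/5 - 4*y**3/3 + 2*y**2 + 6*y.
Then F(3) - F(1) = (2673/5) - (113/15) = 7906/15.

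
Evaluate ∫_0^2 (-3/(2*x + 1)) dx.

An antiderivative is F(x) = -3*log(2*x + 1)/2.
Then F(2) - F(0) = (-3*log(5)/2) - (0) = -3*log(5)/2.

-3*log(5)/2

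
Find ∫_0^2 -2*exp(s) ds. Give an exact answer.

An antiderivative is F(s) = -2*exp(s).
Then F(2) - F(0) = (-2*exp(2)) - (-2) = 2 - 2*exp(2).

2 - 2*exp(2)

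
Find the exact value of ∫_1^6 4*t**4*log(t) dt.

Integrate by parts once (u = ln t, dv = 4*t**4 dt).
An antiderivative is F(t) = 4*t**5*(5*log(t) - 1)/25.
Then F(6) - F(1) = (-31104/25 + 31104*log(6)/5) - (-4/25) = -1244 + 31104*log(6)/5.

-1244 + 31104*log(6)/5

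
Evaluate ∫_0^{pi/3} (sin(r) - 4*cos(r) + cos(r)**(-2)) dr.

An antiderivative is F(r) = -4*sin(r) - cos(r) + tan(r).
Then F(pi/3) - F(0) = (-sqrt(3) - 1/2) - (-1) = 1/2 - sqrt(3).

1/2 - sqrt(3)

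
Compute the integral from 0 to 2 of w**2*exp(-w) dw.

2 - 10*exp(-2)

Integrate by parts twice (u = w^2, dv = exp(-w) dw).
An antiderivative is F(w) = (-w**2 - 2*w - 2)*exp(-w).
Then F(2) - F(0) = (-10*exp(-2)) - (-2) = 2 - 10*exp(-2).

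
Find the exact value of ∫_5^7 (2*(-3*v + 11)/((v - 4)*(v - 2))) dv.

-5*log(5) + 4*log(3)

Factor the denominator: v**2 - 6*v + 8 = (v - 2)(v - 4).
Partial fractions: 2*(-3*v + 11)/((v - 4)*(v - 2)) = -5/(v - 2) - 1/(v - 4).
An antiderivative is F(v) = -log(v - 4) - 5*log(v - 2).
Then F(7) - F(5) = (-5*log(5) - log(3)) - (-5*log(3)) = -5*log(5) + 4*log(3).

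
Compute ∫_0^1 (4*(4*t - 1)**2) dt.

Let u = 4*t - 1, so du = 4 dt. When t = 0, u = -1; when t = 1, u = 3.
The integral becomes ∫ u**2 du from -1 to 3, with antiderivative u**3/3.
Back in t: F(t) = (4*t - 1)**3/3.
Then F(1) - F(0) = (9) - (-1/3) = 28/3.

28/3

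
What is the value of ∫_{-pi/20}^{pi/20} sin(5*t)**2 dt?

Use the identity sin^2(5*t) = (1 - cos(10*t))/2.
An antiderivative is F(t) = t/2 - sin(10*t)/20.
Then F(pi/20) - F(-pi/20) = (-1/20 + pi/40) - (1/20 - pi/40) = -1/10 + pi/20.

-1/10 + pi/20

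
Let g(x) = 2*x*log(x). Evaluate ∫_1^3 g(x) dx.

Integrate by parts once (u = ln x, dv = 2*x dx).
An antiderivative is F(x) = x**2*(2*log(x) - 1)/2.
Then F(3) - F(1) = (-9/2 + 9*log(3)) - (-1/2) = -4 + 9*log(3).

-4 + 9*log(3)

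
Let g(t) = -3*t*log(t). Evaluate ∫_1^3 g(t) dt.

Integrate by parts once (u = ln t, dv = -3*t dt).
An antiderivative is F(t) = -3*t**2*(2*log(t) - 1)/4.
Then F(3) - F(1) = (27/4 - 27*log(3)/2) - (3/4) = 6 - 27*log(3)/2.

6 - 27*log(3)/2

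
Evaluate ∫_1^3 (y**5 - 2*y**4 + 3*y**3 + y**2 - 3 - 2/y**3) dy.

3884/45

By the power rule, an antiderivative is F(y) = y**6/6 - 2*y**5/5 + 3*y**4/4 + y**3/3 - 3*y + y**(-2).
Then F(3) - F(1) = (15329/180) - (-23/20) = 3884/45.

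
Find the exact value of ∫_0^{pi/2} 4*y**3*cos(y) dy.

Integrate by parts 3 times (u = y^3, dv = 4*cos(y) dy).
An antiderivative is F(y) = 4*y**3*sin(y) + 12*y**2*cos(y) - 24*y*sin(y) - 24*cos(y).
Then F(pi/2) - F(0) = (pi*(-24 + pi**2)/2) - (-24) = -12*pi + pi**3/2 + 24.

-12*pi + pi**3/2 + 24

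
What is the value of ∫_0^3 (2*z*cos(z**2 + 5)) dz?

Let u = z**2 + 5, so du = 2*z dz. When z = 0, u = 5; when z = 3, u = 14.
The integral becomes ∫ cos(u) du from 5 to 14, with antiderivative sin(u).
Back in z: F(z) = sin(z**2 + 5).
Then F(3) - F(0) = (sin(14)) - (sin(5)) = -sin(5) + sin(14).

-sin(5) + sin(14)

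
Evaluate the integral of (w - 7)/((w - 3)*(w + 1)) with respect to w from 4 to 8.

Factor the denominator: w**2 - 2*w - 3 = (w + 1)(w - 3).
Partial fractions: (w - 7)/((w - 3)*(w + 1)) = 2/(w + 1) - 1/(w - 3).
An antiderivative is F(w) = -log(w - 3) + 2*log(w + 1).
Then F(8) - F(4) = (log(81/5)) - (log(25)) = -3*log(5) + 4*log(3).

-3*log(5) + 4*log(3)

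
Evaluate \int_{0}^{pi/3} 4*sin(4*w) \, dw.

3/2

An antiderivative is F(w) = -cos(4*w).
Then F(pi/3) - F(0) = (1/2) - (-1) = 3/2.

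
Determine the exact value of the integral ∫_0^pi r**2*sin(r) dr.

Integrate by parts twice (u = r^2, dv = sin(r) dr).
An antiderivative is F(r) = -r**2*cos(r) + 2*r*sin(r) + 2*cos(r).
Then F(pi) - F(0) = (-2 + pi**2) - (2) = -4 + pi**2.

-4 + pi**2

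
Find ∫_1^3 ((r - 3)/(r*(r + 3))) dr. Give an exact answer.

Factor the denominator: r**2 + 3*r = (r + 3)r.
Partial fractions: (r - 3)/(r*(r + 3)) = 2/(r + 3) - 1/r.
An antiderivative is F(r) = -log(r) + 2*log(r + 3).
Then F(3) - F(1) = (log(12)) - (log(16)) = log(3/4).

log(3/4)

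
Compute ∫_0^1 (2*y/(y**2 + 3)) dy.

log(4/3)

Let u = y**2 + 3, so du = 2*y dy. When y = 0, u = 3; when y = 1, u = 4.
The integral becomes ∫ 1/u du from 3 to 4, with antiderivative log(u).
Back in y: F(y) = log(y**2 + 3).
Then F(1) - F(0) = (log(4)) - (log(3)) = log(4/3).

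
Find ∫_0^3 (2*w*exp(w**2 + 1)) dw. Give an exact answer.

Let u = w**2 + 1, so du = 2*w dw. When w = 0, u = 1; when w = 3, u = 10.
The integral becomes ∫ exp(u) du from 1 to 10, with antiderivative exp(u).
Back in w: F(w) = exp(w**2 + 1).
Then F(3) - F(0) = (exp(10)) - (exp(1)) = -exp(1) + exp(10).

-exp(1) + exp(10)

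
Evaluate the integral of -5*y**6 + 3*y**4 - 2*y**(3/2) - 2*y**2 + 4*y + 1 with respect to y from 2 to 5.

-1886127/35 - 20*sqrt(5) + 16*sqrt(2)/5

By the power rule, an antiderivative is F(y) = -5*y**7/7 - 4*y**(5/2)/5 + 3*y**5/5 - 2*y**3/3 + 2*y**2 + y.
Then F(5) - F(2) = (-1133095/21 - 20*sqrt(5)) - (-7094/105 - 16*sqrt(2)/5) = -1886127/35 - 20*sqrt(5) + 16*sqrt(2)/5.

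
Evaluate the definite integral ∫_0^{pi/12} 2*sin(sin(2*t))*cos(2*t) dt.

Let u = sin(2*t), so du = 2*cos(2*t) dt. When t = 0, u = 0; when t = pi/12, u = 1/2.
The integral becomes ∫ sin(u) du from 0 to 1/2, with antiderivative -cos(u).
Back in t: F(t) = -cos(sin(2*t)).
Then F(pi/12) - F(0) = (-cos(1/2)) - (-1) = 1 - cos(1/2).

1 - cos(1/2)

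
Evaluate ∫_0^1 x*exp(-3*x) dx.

Integrate by parts once (u = x, dv = exp(-3*x) dx).
An antiderivative is F(x) = (-3*x - 1)*exp(-3*x)/9.
Then F(1) - F(0) = (-4*exp(-3)/9) - (-1/9) = (-4 + exp(3))*exp(-3)/9.

(-4 + exp(3))*exp(-3)/9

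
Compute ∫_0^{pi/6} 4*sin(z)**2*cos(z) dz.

Let u = sin(z), so du = cos(z) dz. When z = 0, u = 0; when z = pi/6, u = 1/2.
The integral becomes 4·∫ u**2 du from 0 to 1/2, with antiderivative 4*u**3/3.
Back in z: F(z) = 4*sin(z)**3/3.
Then F(pi/6) - F(0) = (1/6) - (0) = 1/6.

1/6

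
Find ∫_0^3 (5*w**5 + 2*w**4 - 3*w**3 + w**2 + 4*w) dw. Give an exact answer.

13419/20

By the power rule, an antiderivative is F(w) = 5*w**6/6 + 2*w**5/5 - 3*w**4/4 + w**3/3 + 2*w**2.
Then F(3) - F(0) = (13419/20) - (0) = 13419/20.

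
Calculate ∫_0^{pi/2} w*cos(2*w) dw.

Integrate by parts once (u = w, dv = cos(2*w) dw).
An antiderivative is F(w) = w*sin(2*w)/2 + cos(2*w)/4.
Then F(pi/2) - F(0) = (-1/4) - (1/4) = -1/2.

-1/2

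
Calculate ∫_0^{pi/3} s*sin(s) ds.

Integrate by parts once (u = s, dv = sin(s) ds).
An antiderivative is F(s) = -s*cos(s) + sin(s).
Then F(pi/3) - F(0) = (-pi/6 + sqrt(3)/2) - (0) = -pi/6 + sqrt(3)/2.

-pi/6 + sqrt(3)/2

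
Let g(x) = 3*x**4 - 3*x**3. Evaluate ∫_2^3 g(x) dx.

1557/20

By the power rule, an antiderivative is F(x) = 3*x**5/5 - 3*x**4/4.
Then F(3) - F(2) = (1701/20) - (36/5) = 1557/20.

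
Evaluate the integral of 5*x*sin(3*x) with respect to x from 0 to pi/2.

Integrate by parts once (u = x, dv = 5*sin(3*x) dx).
An antiderivative is F(x) = -5*x*cos(3*x)/3 + 5*sin(3*x)/9.
Then F(pi/2) - F(0) = (-5/9) - (0) = -5/9.

-5/9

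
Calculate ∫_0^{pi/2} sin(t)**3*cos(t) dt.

Let u = sin(t), so du = cos(t) dt. When t = 0, u = 0; when t = pi/2, u = 1.
The integral becomes ∫ u**3 du from 0 to 1, with antiderivative u**4/4.
Back in t: F(t) = sin(t)**4/4.
Then F(pi/2) - F(0) = (1/4) - (0) = 1/4.

1/4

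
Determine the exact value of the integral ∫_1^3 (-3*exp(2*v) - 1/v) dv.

-3*exp(6)/2 - log(3) + 3*exp(2)/2

An antiderivative is F(v) = -3*exp(2*v)/2 - log(v).
Then F(3) - F(1) = (-3*exp(6)/2 - log(3)) - (-3*exp(2)/2) = -3*exp(6)/2 - log(3) + 3*exp(2)/2.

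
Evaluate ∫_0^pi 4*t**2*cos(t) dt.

-8*pi

Integrate by parts twice (u = t^2, dv = 4*cos(t) dt).
An antiderivative is F(t) = 4*t**2*sin(t) + 8*t*cos(t) - 8*sin(t).
Then F(pi) - F(0) = (-8*pi) - (0) = -8*pi.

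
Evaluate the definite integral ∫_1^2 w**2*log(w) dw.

-7/9 + 8*log(2)/3

Integrate by parts once (u = ln w, dv = w**2 dw).
An antiderivative is F(w) = w**3*(3*log(w) - 1)/9.
Then F(2) - F(1) = (-8/9 + 8*log(2)/3) - (-1/9) = -7/9 + 8*log(2)/3.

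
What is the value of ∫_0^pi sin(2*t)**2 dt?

Use the identity sin^2(2*t) = (1 - cos(4*t))/2.
An antiderivative is F(t) = t/2 - sin(4*t)/8.
Then F(pi) - F(0) = (pi/2) - (0) = pi/2.

pi/2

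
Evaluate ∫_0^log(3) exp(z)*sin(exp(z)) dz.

Let u = exp(z), so du = exp(z) dz. When z = 0, u = 1; when z = log(3), u = 3.
The integral becomes ∫ sin(u) du from 1 to 3, with antiderivative -cos(u).
Back in z: F(z) = -cos(exp(z)).
Then F(log(3)) - F(0) = (-cos(3)) - (-cos(1)) = cos(1) - cos(3).

cos(1) - cos(3)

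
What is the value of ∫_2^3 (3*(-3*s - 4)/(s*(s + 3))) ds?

Factor the denominator: s**2 + 3*s = (s + 3)s.
Partial fractions: 3*(-3*s - 4)/(s*(s + 3)) = -5/(s + 3) - 4/s.
An antiderivative is F(s) = -4*log(s) - 5*log(s + 3).
Then F(3) - F(2) = (-9*log(3) - 5*log(2)) - (-5*log(5) - 4*log(2)) = -9*log(3) - log(2) + 5*log(5).

-9*log(3) - log(2) + 5*log(5)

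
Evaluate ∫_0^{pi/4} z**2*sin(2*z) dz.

Integrate by parts twice (u = z^2, dv = sin(2*z) dz).
An antiderivative is F(z) = -z**2*cos(2*z)/2 + z*sin(2*z)/2 + cos(2*z)/4.
Then F(pi/4) - F(0) = (pi/8) - (1/4) = -1/4 + pi/8.

-1/4 + pi/8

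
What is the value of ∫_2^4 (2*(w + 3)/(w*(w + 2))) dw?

log(16/3)

Factor the denominator: w**2 + 2*w = (w + 2)w.
Partial fractions: 2*(w + 3)/(w*(w + 2)) = -1/(w + 2) + 3/w.
An antiderivative is F(w) = 3*log(w) - log(w + 2).
Then F(4) - F(2) = (log(32/3)) - (log(2)) = log(16/3).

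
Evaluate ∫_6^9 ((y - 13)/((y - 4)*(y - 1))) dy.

Factor the denominator: y**2 - 5*y + 4 = (y - 1)(y - 4).
Partial fractions: (y - 13)/((y - 4)*(y - 1)) = 4/(y - 1) - 3/(y - 4).
An antiderivative is F(y) = -3*log(y - 4) + 4*log(y - 1).
Then F(9) - F(6) = (-3*log(5) + 12*log(2)) - (-3*log(2) + 4*log(5)) = -7*log(5) + 15*log(2).

-7*log(5) + 15*log(2)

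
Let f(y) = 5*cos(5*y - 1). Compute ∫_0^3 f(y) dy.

Let u = 5*y - 1, so du = 5 dy. When y = 0, u = -1; when y = 3, u = 14.
The integral becomes ∫ cos(u) du from -1 to 14, with antiderivative sin(u).
Back in y: F(y) = sin(5*y - 1).
Then F(3) - F(0) = (sin(14)) - (-sin(1)) = sin(1) + sin(14).

sin(1) + sin(14)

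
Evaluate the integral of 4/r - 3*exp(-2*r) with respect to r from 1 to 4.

An antiderivative is F(r) = 4*log(r) + 3*exp(-2*r)/2.
Then F(4) - F(1) = (3*exp(-8)/2 + 8*log(2)) - (3*exp(-2)/2) = -3*exp(-2)/2 + 3*exp(-8)/2 + 8*log(2).

-3*exp(-2)/2 + 3*exp(-8)/2 + 8*log(2)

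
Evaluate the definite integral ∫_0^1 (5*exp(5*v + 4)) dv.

-exp(4) + exp(9)

Let u = 5*v + 4, so du = 5 dv. When v = 0, u = 4; when v = 1, u = 9.
The integral becomes ∫ exp(u) du from 4 to 9, with antiderivative exp(u).
Back in v: F(v) = exp(5*v + 4).
Then F(1) - F(0) = (exp(9)) - (exp(4)) = -exp(4) + exp(9).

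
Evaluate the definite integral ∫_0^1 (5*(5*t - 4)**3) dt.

Let u = 5*t - 4, so du = 5 dt. When t = 0, u = -4; when t = 1, u = 1.
The integral becomes ∫ u**3 du from -4 to 1, with antiderivative u**4/4.
Back in t: F(t) = (5*t - 4)**4/4.
Then F(1) - F(0) = (1/4) - (64) = -255/4.

-255/4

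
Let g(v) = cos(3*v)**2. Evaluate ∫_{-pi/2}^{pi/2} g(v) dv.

Use the identity cos^2(3*v) = (1 + cos(6*v))/2.
An antiderivative is F(v) = v/2 + sin(6*v)/12.
Then F(pi/2) - F(-pi/2) = (pi/4) - (-pi/4) = pi/2.

pi/2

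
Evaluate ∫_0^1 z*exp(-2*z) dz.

Integrate by parts once (u = z, dv = exp(-2*z) dz).
An antiderivative is F(z) = (-2*z - 1)*exp(-2*z)/4.
Then F(1) - F(0) = (-3*exp(-2)/4) - (-1/4) = (-3 + exp(2))*exp(-2)/4.

(-3 + exp(2))*exp(-2)/4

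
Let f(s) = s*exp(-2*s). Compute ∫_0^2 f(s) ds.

(-5 + exp(4))*exp(-4)/4

Integrate by parts once (u = s, dv = exp(-2*s) ds).
An antiderivative is F(s) = (-2*s - 1)*exp(-2*s)/4.
Then F(2) - F(0) = (-5*exp(-4)/4) - (-1/4) = (-5 + exp(4))*exp(-4)/4.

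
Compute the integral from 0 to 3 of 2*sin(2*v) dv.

Let u = 2*v, so du = 2 dv. When v = 0, u = 0; when v = 3, u = 6.
The integral becomes ∫ sin(u) du from 0 to 6, with antiderivative -cos(u).
Back in v: F(v) = -cos(2*v).
Then F(3) - F(0) = (-cos(6)) - (-1) = 1 - cos(6).

1 - cos(6)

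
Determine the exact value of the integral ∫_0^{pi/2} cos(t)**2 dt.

pi/4

Use the identity cos^2(t) = (1 + cos(2*t))/2.
An antiderivative is F(t) = t/2 + sin(2*t)/4.
Then F(pi/2) - F(0) = (pi/4) - (0) = pi/4.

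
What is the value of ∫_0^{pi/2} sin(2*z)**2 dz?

pi/4

Use the identity sin^2(2*z) = (1 - cos(4*z))/2.
An antiderivative is F(z) = z/2 - sin(4*z)/8.
Then F(pi/2) - F(0) = (pi/4) - (0) = pi/4.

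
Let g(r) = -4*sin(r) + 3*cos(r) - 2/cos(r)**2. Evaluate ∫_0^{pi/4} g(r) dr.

An antiderivative is F(r) = 3*sin(r) + 4*cos(r) - 2*tan(r).
Then F(pi/4) - F(0) = (-2 + 7*sqrt(2)/2) - (4) = -6 + 7*sqrt(2)/2.

-6 + 7*sqrt(2)/2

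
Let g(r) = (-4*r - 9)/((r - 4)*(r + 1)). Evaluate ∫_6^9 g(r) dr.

-4*log(5) - log(7) + 6*log(2)

Factor the denominator: r**2 - 3*r - 4 = (r + 1)(r - 4).
Partial fractions: (-4*r - 9)/((r - 4)*(r + 1)) = 1/(r + 1) - 5/(r - 4).
An antiderivative is F(r) = -5*log(r - 4) + log(r + 1).
Then F(9) - F(6) = (-4*log(5) + log(2)) - (log(7/32)) = -4*log(5) - log(7) + 6*log(2).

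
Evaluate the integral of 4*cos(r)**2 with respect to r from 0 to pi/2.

pi

Use the identity cos^2(r) = (1 + cos(2*r))/2.
An antiderivative is F(r) = 2*r + sin(2*r).
Then F(pi/2) - F(0) = (pi) - (0) = pi.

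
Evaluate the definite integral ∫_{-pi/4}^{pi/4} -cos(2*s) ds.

An antiderivative is F(s) = -sin(2*s)/2.
Then F(pi/4) - F(-pi/4) = (-1/2) - (1/2) = -1.

-1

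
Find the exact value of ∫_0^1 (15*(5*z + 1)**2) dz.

215

Let u = 5*z + 1, so du = 5 dz. When z = 0, u = 1; when z = 1, u = 6.
The integral becomes 3·∫ u**2 du from 1 to 6, with antiderivative u**3.
Back in z: F(z) = (5*z + 1)**3.
Then F(1) - F(0) = (216) - (1) = 215.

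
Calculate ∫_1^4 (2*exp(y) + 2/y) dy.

-2*exp(1) + 2*log(4) + 2*exp(4)

An antiderivative is F(y) = 2*exp(y) + 2*log(y).
Then F(4) - F(1) = (2*log(4) + 2*exp(4)) - (2*exp(1)) = -2*exp(1) + 2*log(4) + 2*exp(4).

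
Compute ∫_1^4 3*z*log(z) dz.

-45/4 + 48*log(2)

Integrate by parts once (u = ln z, dv = 3*z dz).
An antiderivative is F(z) = 3*z**2*(2*log(z) - 1)/4.
Then F(4) - F(1) = (-12 + 48*log(2)) - (-3/4) = -45/4 + 48*log(2).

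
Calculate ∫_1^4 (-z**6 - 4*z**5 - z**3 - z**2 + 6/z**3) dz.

By the power rule, an antiderivative is F(z) = -z**7/7 - 2*z**6/3 - z**4/4 - z**3/3 - 3/z**2.
Then F(4) - F(1) = (-577557/112) - (-123/28) = -577065/112.

-577065/112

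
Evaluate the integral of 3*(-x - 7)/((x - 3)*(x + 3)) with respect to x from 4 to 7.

-8*log(2) - 2*log(7) + 2*log(5)

Factor the denominator: x**2 - 9 = (x + 3)(x - 3).
Partial fractions: 3*(-x - 7)/((x - 3)*(x + 3)) = 2/(x + 3) - 5/(x - 3).
An antiderivative is F(x) = -5*log(x - 3) + 2*log(x + 3).
Then F(7) - F(4) = (-8*log(2) + 2*log(5)) - (log(49)) = -8*log(2) - 2*log(7) + 2*log(5).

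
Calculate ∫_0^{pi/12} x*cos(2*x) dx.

-1/4 + pi/48 + sqrt(3)/8

Integrate by parts once (u = x, dv = cos(2*x) dx).
An antiderivative is F(x) = x*sin(2*x)/2 + cos(2*x)/4.
Then F(pi/12) - F(0) = (pi/48 + sqrt(3)/8) - (1/4) = -1/4 + pi/48 + sqrt(3)/8.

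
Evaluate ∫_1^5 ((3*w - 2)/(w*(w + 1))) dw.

Factor the denominator: w**2 + w = (w + 1)w.
Partial fractions: (3*w - 2)/(w*(w + 1)) = 5/(w + 1) - 2/w.
An antiderivative is F(w) = -2*log(w) + 5*log(w + 1).
Then F(5) - F(1) = (-2*log(5) + 5*log(2) + 5*log(3)) - (log(32)) = -2*log(5) + 5*log(3).

-2*log(5) + 5*log(3)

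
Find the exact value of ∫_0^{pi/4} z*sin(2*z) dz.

Integrate by parts once (u = z, dv = sin(2*z) dz).
An antiderivative is F(z) = -z*cos(2*z)/2 + sin(2*z)/4.
Then F(pi/4) - F(0) = (1/4) - (0) = 1/4.

1/4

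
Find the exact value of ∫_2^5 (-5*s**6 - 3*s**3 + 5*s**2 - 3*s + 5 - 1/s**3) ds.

By the power rule, an antiderivative is F(s) = -5*s**7/7 - 3*s**4/4 + 5*s**3/3 - 3*s**2/2 + 5*s + 1/(2*s**2).
Then F(5) - F(2) = (-117760583/2100) - (-14443/168) = -78386697/1400.

-78386697/1400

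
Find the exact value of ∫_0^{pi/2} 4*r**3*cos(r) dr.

Integrate by parts 3 times (u = r^3, dv = 4*cos(r) dr).
An antiderivative is F(r) = 4*r**3*sin(r) + 12*r**2*cos(r) - 24*r*sin(r) - 24*cos(r).
Then F(pi/2) - F(0) = (pi*(-24 + pi**2)/2) - (-24) = -12*pi + pi**3/2 + 24.

-12*pi + pi**3/2 + 24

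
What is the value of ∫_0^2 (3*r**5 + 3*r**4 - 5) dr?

By the power rule, an antiderivative is F(r) = r**6/2 + 3*r**5/5 - 5*r.
Then F(2) - F(0) = (206/5) - (0) = 206/5.

206/5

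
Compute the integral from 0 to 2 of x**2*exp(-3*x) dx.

2/27 - 50*exp(-6)/27

Integrate by parts twice (u = x^2, dv = exp(-3*x) dx).
An antiderivative is F(x) = (-9*x**2 - 6*x - 2)*exp(-3*x)/27.
Then F(2) - F(0) = (-50*exp(-6)/27) - (-2/27) = 2/27 - 50*exp(-6)/27.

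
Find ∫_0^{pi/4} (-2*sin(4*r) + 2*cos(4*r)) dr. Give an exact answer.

An antiderivative is F(r) = sin(4*r)/2 + cos(4*r)/2.
Then F(pi/4) - F(0) = (-1/2) - (1/2) = -1.

-1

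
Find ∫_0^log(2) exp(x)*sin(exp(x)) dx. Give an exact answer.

Let u = exp(x), so du = exp(x) dx. When x = 0, u = 1; when x = log(2), u = 2.
The integral becomes ∫ sin(u) du from 1 to 2, with antiderivative -cos(u).
Back in x: F(x) = -cos(exp(x)).
Then F(log(2)) - F(0) = (-cos(2)) - (-cos(1)) = -cos(2) + cos(1).

-cos(2) + cos(1)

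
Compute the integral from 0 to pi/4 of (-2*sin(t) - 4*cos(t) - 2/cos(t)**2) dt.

-4 - sqrt(2)

An antiderivative is F(t) = -4*sin(t) + 2*cos(t) - 2*tan(t).
Then F(pi/4) - F(0) = (-2 - sqrt(2)) - (2) = -4 - sqrt(2).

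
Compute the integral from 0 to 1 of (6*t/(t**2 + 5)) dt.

-3*log(5) + 3*log(2) + 3*log(3)

Let u = t**2 + 5, so du = 2*t dt. When t = 0, u = 5; when t = 1, u = 6.
The integral becomes 3·∫ 1/u du from 5 to 6, with antiderivative 3*log(u).
Back in t: F(t) = 3*log(t**2 + 5).
Then F(1) - F(0) = (3*log(2) + 3*log(3)) - (3*log(5)) = -3*log(5) + 3*log(2) + 3*log(3).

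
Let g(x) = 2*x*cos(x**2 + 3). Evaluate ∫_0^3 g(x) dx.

sin(12) - sin(3)

Let u = x**2 + 3, so du = 2*x dx. When x = 0, u = 3; when x = 3, u = 12.
The integral becomes ∫ cos(u) du from 3 to 12, with antiderivative sin(u).
Back in x: F(x) = sin(x**2 + 3).
Then F(3) - F(0) = (sin(12)) - (sin(3)) = sin(12) - sin(3).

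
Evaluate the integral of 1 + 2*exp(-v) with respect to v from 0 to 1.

3 - 2*exp(-1)

An antiderivative is F(v) = v - 2*exp(-v).
Then F(1) - F(0) = (1 - 2*exp(-1)) - (-2) = 3 - 2*exp(-1).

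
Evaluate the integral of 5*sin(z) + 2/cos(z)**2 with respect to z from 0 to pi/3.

An antiderivative is F(z) = -5*cos(z) + 2*tan(z).
Then F(pi/3) - F(0) = (-5/2 + 2*sqrt(3)) - (-5) = 5/2 + 2*sqrt(3).

5/2 + 2*sqrt(3)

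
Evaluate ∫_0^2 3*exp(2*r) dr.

-3/2 + 3*exp(4)/2

An antiderivative is F(r) = 3*exp(2*r)/2.
Then F(2) - F(0) = (3*exp(4)/2) - (3/2) = -3/2 + 3*exp(4)/2.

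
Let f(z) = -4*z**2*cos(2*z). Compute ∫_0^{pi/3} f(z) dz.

-sqrt(3)*pi**2/9 + sqrt(3)/2 + pi/3

Integrate by parts twice (u = z^2, dv = -4*cos(2*z) dz).
An antiderivative is F(z) = -2*z**2*sin(2*z) - 2*z*cos(2*z) + sin(2*z).
Then F(pi/3) - F(0) = (-sqrt(3)*pi**2/9 + sqrt(3)/2 + pi/3) - (0) = -sqrt(3)*pi**2/9 + sqrt(3)/2 + pi/3.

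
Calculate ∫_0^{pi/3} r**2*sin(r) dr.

-1 - pi**2/18 + sqrt(3)*pi/3

Integrate by parts twice (u = r^2, dv = sin(r) dr).
An antiderivative is F(r) = -r**2*cos(r) + 2*r*sin(r) + 2*cos(r).
Then F(pi/3) - F(0) = (-pi**2/18 + 1 + sqrt(3)*pi/3) - (2) = -1 - pi**2/18 + sqrt(3)*pi/3.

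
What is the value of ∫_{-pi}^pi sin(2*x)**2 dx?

Use the identity sin^2(2*x) = (1 - cos(4*x))/2.
An antiderivative is F(x) = x/2 - sin(4*x)/8.
Then F(pi) - F(-pi) = (pi/2) - (-pi/2) = pi.

pi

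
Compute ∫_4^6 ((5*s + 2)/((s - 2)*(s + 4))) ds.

-4*log(2) + 3*log(5)

Factor the denominator: s**2 + 2*s - 8 = (s + 4)(s - 2).
Partial fractions: (5*s + 2)/((s - 2)*(s + 4)) = 3/(s + 4) + 2/(s - 2).
An antiderivative is F(s) = 2*log(s - 2) + 3*log(s + 4).
Then F(6) - F(4) = (3*log(5) + 7*log(2)) - (11*log(2)) = -4*log(2) + 3*log(5).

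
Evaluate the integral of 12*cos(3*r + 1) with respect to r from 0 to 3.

-4*sin(1) + 4*sin(10)

Let u = 3*r + 1, so du = 3 dr. When r = 0, u = 1; when r = 3, u = 10.
The integral becomes 4·∫ cos(u) du from 1 to 10, with antiderivative 4*sin(u).
Back in r: F(r) = 4*sin(3*r + 1).
Then F(3) - F(0) = (4*sin(10)) - (4*sin(1)) = -4*sin(1) + 4*sin(10).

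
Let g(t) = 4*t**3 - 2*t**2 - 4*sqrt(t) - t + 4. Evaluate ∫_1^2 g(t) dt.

By the power rule, an antiderivative is F(t) = t**4 - 8*t**(3/2)/3 - 2*t**3/3 - t**2/2 + 4*t.
Then F(2) - F(1) = (50/3 - 16*sqrt(2)/3) - (7/6) = 31/2 - 16*sqrt(2)/3.

31/2 - 16*sqrt(2)/3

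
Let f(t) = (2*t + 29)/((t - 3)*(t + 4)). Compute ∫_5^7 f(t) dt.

Factor the denominator: t**2 + t - 12 = (t + 4)(t - 3).
Partial fractions: (2*t + 29)/((t - 3)*(t + 4)) = -3/(t + 4) + 5/(t - 3).
An antiderivative is F(t) = 5*log(t - 3) - 3*log(t + 4).
Then F(7) - F(5) = (-3*log(11) + 10*log(2)) - (-6*log(3) + 5*log(2)) = -3*log(11) + 5*log(2) + 6*log(3).

-3*log(11) + 5*log(2) + 6*log(3)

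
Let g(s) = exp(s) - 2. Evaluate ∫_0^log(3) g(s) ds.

An antiderivative is F(s) = -2*s + exp(s).
Then F(log(3)) - F(0) = (3 - log(9)) - (1) = 2 - 2*log(3).

2 - 2*log(3)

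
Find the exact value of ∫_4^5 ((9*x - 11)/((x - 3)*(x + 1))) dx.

-5*log(5) + 5*log(3) + 9*log(2)

Factor the denominator: x**2 - 2*x - 3 = (x + 1)(x - 3).
Partial fractions: (9*x - 11)/((x - 3)*(x + 1)) = 5/(x + 1) + 4/(x - 3).
An antiderivative is F(x) = 4*log(x - 3) + 5*log(x + 1).
Then F(5) - F(4) = (5*log(3) + 9*log(2)) - (5*log(5)) = -5*log(5) + 5*log(3) + 9*log(2).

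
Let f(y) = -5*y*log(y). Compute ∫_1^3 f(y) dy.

Integrate by parts once (u = ln y, dv = -5*y dy).
An antiderivative is F(y) = -5*y**2*(2*log(y) - 1)/4.
Then F(3) - F(1) = (45/4 - 45*log(3)/2) - (5/4) = 10 - 45*log(3)/2.

10 - 45*log(3)/2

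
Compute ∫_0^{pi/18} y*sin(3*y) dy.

-sqrt(3)*pi/108 + 1/18

Integrate by parts once (u = y, dv = sin(3*y) dy).
An antiderivative is F(y) = -y*cos(3*y)/3 + sin(3*y)/9.
Then F(pi/18) - F(0) = (-sqrt(3)*pi/108 + 1/18) - (0) = -sqrt(3)*pi/108 + 1/18.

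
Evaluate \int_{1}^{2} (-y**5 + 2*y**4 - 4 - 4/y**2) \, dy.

By the power rule, an antiderivative is F(y) = -y**6/6 + 2*y**5/5 - 4*y + 4/y.
Then F(2) - F(1) = (-58/15) - (7/30) = -41/10.

-41/10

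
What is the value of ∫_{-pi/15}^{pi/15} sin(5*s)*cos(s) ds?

0

Use the identity sin(5*s)cos(s) = [sin(6*s) + sin(4*s)]/2.
An antiderivative is F(s) = -cos(4*s)/8 - cos(6*s)/12.
Then F(pi/15) - F(-pi/15) = (-sqrt(6*sqrt(5) + 30)/64 - sqrt(5)/192 + 1/192) - (-sqrt(6*sqrt(5) + 30)/64 - sqrt(5)/192 + 1/192) = 0.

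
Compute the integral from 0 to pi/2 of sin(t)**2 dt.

pi/4

Use the identity sin^2(t) = (1 - cos(2*t))/2.
An antiderivative is F(t) = t/2 - sin(2*t)/4.
Then F(pi/2) - F(0) = (pi/4) - (0) = pi/4.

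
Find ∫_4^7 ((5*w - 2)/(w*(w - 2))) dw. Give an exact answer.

-6*log(2) + log(7) + 4*log(5)

Factor the denominator: w**2 - 2*w = w(w - 2).
Partial fractions: (5*w - 2)/(w*(w - 2)) = 1/w + 4/(w - 2).
An antiderivative is F(w) = log(w) + 4*log(w - 2).
Then F(7) - F(4) = (log(7) + 4*log(5)) - (log(64)) = -6*log(2) + log(7) + 4*log(5).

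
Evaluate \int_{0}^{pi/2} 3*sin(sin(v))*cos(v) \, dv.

Let u = sin(v), so du = cos(v) dv. When v = 0, u = 0; when v = pi/2, u = 1.
The integral becomes 3·∫ sin(u) du from 0 to 1, with antiderivative -3*cos(u).
Back in v: F(v) = -3*cos(sin(v)).
Then F(pi/2) - F(0) = (-3*cos(1)) - (-3) = 3 - 3*cos(1).

3 - 3*cos(1)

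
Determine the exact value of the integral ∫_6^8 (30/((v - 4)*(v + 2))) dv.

Factor the denominator: v**2 - 2*v - 8 = (v + 2)(v - 4).
Partial fractions: 30/((v - 4)*(v + 2)) = -5/(v + 2) + 5/(v - 4).
An antiderivative is F(v) = 5*log(v - 4) - 5*log(v + 2).
Then F(8) - F(6) = (-5*log(5) + 5*log(2)) - (-10*log(2)) = -5*log(5) + 15*log(2).

-5*log(5) + 15*log(2)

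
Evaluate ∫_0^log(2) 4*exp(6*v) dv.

Let u = exp(v), so du = exp(v) dv. When v = 0, u = 1; when v = log(2), u = 2.
The integral becomes 4·∫ u**5 du from 1 to 2, with antiderivative 2*u**6/3.
Back in v: F(v) = 2*exp(6*v)/3.
Then F(log(2)) - F(0) = (128/3) - (2/3) = 42.

42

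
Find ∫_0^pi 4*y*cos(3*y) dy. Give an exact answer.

Integrate by parts once (u = y, dv = 4*cos(3*y) dy).
An antiderivative is F(y) = 4*y*sin(3*y)/3 + 4*cos(3*y)/9.
Then F(pi) - F(0) = (-4/9) - (4/9) = -8/9.

-8/9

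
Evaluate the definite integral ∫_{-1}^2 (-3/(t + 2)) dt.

-log(64)

An antiderivative is F(t) = -3*log(t + 2).
Then F(2) - F(-1) = (-log(64)) - (0) = -log(64).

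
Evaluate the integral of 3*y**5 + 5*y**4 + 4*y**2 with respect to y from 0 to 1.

17/6

By the power rule, an antiderivative is F(y) = y**6/2 + y**5 + 4*y**3/3.
Then F(1) - F(0) = (17/6) - (0) = 17/6.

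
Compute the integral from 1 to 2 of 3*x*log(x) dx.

-9/4 + log(64)

Integrate by parts once (u = ln x, dv = 3*x dx).
An antiderivative is F(x) = 3*x**2*(2*log(x) - 1)/4.
Then F(2) - F(1) = (-3 + log(64)) - (-3/4) = -9/4 + log(64).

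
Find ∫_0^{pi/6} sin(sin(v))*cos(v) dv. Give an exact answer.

Let u = sin(v), so du = cos(v) dv. When v = 0, u = 0; when v = pi/6, u = 1/2.
The integral becomes ∫ sin(u) du from 0 to 1/2, with antiderivative -cos(u).
Back in v: F(v) = -cos(sin(v)).
Then F(pi/6) - F(0) = (-cos(1/2)) - (-1) = 1 - cos(1/2).

1 - cos(1/2)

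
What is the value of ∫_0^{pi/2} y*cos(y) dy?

-1 + pi/2

Integrate by parts once (u = y, dv = cos(y) dy).
An antiderivative is F(y) = y*sin(y) + cos(y).
Then F(pi/2) - F(0) = (pi/2) - (1) = -1 + pi/2.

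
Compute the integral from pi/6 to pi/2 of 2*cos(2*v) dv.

An antiderivative is F(v) = sin(2*v).
Then F(pi/2) - F(pi/6) = (0) - (sqrt(3)/2) = -sqrt(3)/2.

-sqrt(3)/2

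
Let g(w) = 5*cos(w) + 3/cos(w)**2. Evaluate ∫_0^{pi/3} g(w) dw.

11*sqrt(3)/2

An antiderivative is F(w) = 5*sin(w) + 3*tan(w).
Then F(pi/3) - F(0) = (11*sqrt(3)/2) - (0) = 11*sqrt(3)/2.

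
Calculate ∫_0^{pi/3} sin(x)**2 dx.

Use the identity sin^2(x) = (1 - cos(2*x))/2.
An antiderivative is F(x) = x/2 - sin(2*x)/4.
Then F(pi/3) - F(0) = (-sqrt(3)/8 + pi/6) - (0) = -sqrt(3)/8 + pi/6.

-sqrt(3)/8 + pi/6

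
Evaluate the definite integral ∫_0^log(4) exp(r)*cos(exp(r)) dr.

Let u = exp(r), so du = exp(r) dr. When r = 0, u = 1; when r = log(4), u = 4.
The integral becomes ∫ cos(u) du from 1 to 4, with antiderivative sin(u).
Back in r: F(r) = sin(exp(r)).
Then F(log(4)) - F(0) = (sin(4)) - (sin(1)) = -sin(1) + sin(4).

-sin(1) + sin(4)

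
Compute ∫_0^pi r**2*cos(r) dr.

-2*pi

Integrate by parts twice (u = r^2, dv = cos(r) dr).
An antiderivative is F(r) = r**2*sin(r) + 2*r*cos(r) - 2*sin(r).
Then F(pi) - F(0) = (-2*pi) - (0) = -2*pi.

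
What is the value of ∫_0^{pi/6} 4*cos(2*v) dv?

sqrt(3)

An antiderivative is F(v) = 2*sin(2*v).
Then F(pi/6) - F(0) = (sqrt(3)) - (0) = sqrt(3).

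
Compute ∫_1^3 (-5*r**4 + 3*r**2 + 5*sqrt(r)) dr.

By the power rule, an antiderivative is F(r) = -r**5 + 10*r**(3/2)/3 + r**3.
Then F(3) - F(1) = (-216 + 10*sqrt(3)) - (10/3) = -658/3 + 10*sqrt(3).

-658/3 + 10*sqrt(3)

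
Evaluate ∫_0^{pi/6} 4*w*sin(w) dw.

-sqrt(3)*pi/3 + 2

Integrate by parts once (u = w, dv = 4*sin(w) dw).
An antiderivative is F(w) = -4*w*cos(w) + 4*sin(w).
Then F(pi/6) - F(0) = (-sqrt(3)*pi/3 + 2) - (0) = -sqrt(3)*pi/3 + 2.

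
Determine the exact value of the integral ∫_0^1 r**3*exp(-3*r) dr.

2/27 - 26*exp(-3)/27

Integrate by parts 3 times (u = r^3, dv = exp(-3*r) dr).
An antiderivative is F(r) = (-9*r**3 - 9*r**2 - 6*r - 2)*exp(-3*r)/27.
Then F(1) - F(0) = (-26*exp(-3)/27) - (-2/27) = 2/27 - 26*exp(-3)/27.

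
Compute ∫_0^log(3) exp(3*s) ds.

26/3

Let u = exp(s), so du = exp(s) ds. When s = 0, u = 1; when s = log(3), u = 3.
The integral becomes ∫ u**2 du from 1 to 3, with antiderivative u**3/3.
Back in s: F(s) = exp(3*s)/3.
Then F(log(3)) - F(0) = (9) - (1/3) = 26/3.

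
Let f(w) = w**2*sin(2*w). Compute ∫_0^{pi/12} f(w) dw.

-1/4 - sqrt(3)*pi**2/576 + pi/48 + sqrt(3)/8

Integrate by parts twice (u = w^2, dv = sin(2*w) dw).
An antiderivative is F(w) = -w**2*cos(2*w)/2 + w*sin(2*w)/2 + cos(2*w)/4.
Then F(pi/12) - F(0) = (-sqrt(3)*pi**2/576 + pi/48 + sqrt(3)/8) - (1/4) = -1/4 - sqrt(3)*pi**2/576 + pi/48 + sqrt(3)/8.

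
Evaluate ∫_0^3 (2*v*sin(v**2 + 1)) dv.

cos(1) - cos(10)

Let u = v**2 + 1, so du = 2*v dv. When v = 0, u = 1; when v = 3, u = 10.
The integral becomes ∫ sin(u) du from 1 to 10, with antiderivative -cos(u).
Back in v: F(v) = -cos(v**2 + 1).
Then F(3) - F(0) = (-cos(10)) - (-cos(1)) = cos(1) - cos(10).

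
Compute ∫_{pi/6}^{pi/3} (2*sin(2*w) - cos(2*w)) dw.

An antiderivative is F(w) = -sin(2*w)/2 - cos(2*w).
Then F(pi/3) - F(pi/6) = (1/2 - sqrt(3)/4) - (-1/2 - sqrt(3)/4) = 1.

1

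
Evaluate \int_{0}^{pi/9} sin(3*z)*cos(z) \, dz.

-cos(2*pi/9)/4 - sin(pi/18)/8 + 3/8

Use the identity sin(3*z)cos(z) = [sin(4*z) + sin(2*z)]/2.
An antiderivative is F(z) = -cos(2*z)/4 - cos(4*z)/8.
Then F(pi/9) - F(0) = (-cos(2*pi/9)/4 - sin(pi/18)/8) - (-3/8) = -cos(2*pi/9)/4 - sin(pi/18)/8 + 3/8.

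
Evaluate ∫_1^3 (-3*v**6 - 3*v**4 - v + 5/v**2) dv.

By the power rule, an antiderivative is F(v) = -3*v**7/7 - 3*v**5/5 - v**2/2 - 5/v.
Then F(3) - F(1) = (-228743/210) - (-457/70) = -113686/105.

-113686/105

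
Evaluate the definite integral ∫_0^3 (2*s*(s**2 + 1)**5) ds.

Let u = s**2 + 1, so du = 2*s ds. When s = 0, u = 1; when s = 3, u = 10.
The integral becomes ∫ u**5 du from 1 to 10, with antiderivative u**6/6.
Back in s: F(s) = (s**2 + 1)**6/6.
Then F(3) - F(0) = (500000/3) - (1/6) = 333333/2.

333333/2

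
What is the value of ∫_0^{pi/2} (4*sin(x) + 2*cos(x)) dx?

An antiderivative is F(x) = 2*sin(x) - 4*cos(x).
Then F(pi/2) - F(0) = (2) - (-4) = 6.

6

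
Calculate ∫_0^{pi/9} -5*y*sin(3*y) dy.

Integrate by parts once (u = y, dv = -5*sin(3*y) dy).
An antiderivative is F(y) = 5*y*cos(3*y)/3 - 5*sin(3*y)/9.
Then F(pi/9) - F(0) = (-5*sqrt(3)/18 + 5*pi/54) - (0) = -5*sqrt(3)/18 + 5*pi/54.

-5*sqrt(3)/18 + 5*pi/54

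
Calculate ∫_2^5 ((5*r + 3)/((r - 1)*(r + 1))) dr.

9*log(2)

Factor the denominator: r**2 - 1 = (r + 1)(r - 1).
Partial fractions: (5*r + 3)/((r - 1)*(r + 1)) = 1/(r + 1) + 4/(r - 1).
An antiderivative is F(r) = 4*log(r - 1) + log(r + 1).
Then F(5) - F(2) = (log(3) + 9*log(2)) - (log(3)) = 9*log(2).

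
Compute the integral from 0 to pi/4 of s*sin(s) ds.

sqrt(2)*(4 - pi)/8

Integrate by parts once (u = s, dv = sin(s) ds).
An antiderivative is F(s) = -s*cos(s) + sin(s).
Then F(pi/4) - F(0) = (sqrt(2)*(4 - pi)/8) - (0) = sqrt(2)*(4 - pi)/8.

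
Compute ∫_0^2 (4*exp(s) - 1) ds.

-6 + 4*exp(2)

An antiderivative is F(s) = -s + 4*exp(s).
Then F(2) - F(0) = (-2 + 4*exp(2)) - (4) = -6 + 4*exp(2).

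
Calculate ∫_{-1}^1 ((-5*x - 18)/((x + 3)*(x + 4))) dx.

Factor the denominator: x**2 + 7*x + 12 = (x + 4)(x + 3).
Partial fractions: (-5*x - 18)/((x + 3)*(x + 4)) = -2/(x + 4) - 3/(x + 3).
An antiderivative is F(x) = -3*log(x + 3) - 2*log(x + 4).
Then F(1) - F(-1) = (-6*log(2) - 2*log(5)) - (-log(72)) = -2*log(5) - 3*log(2) + 2*log(3).

-2*log(5) - 3*log(2) + 2*log(3)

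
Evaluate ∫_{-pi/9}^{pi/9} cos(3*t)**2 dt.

sqrt(3)/12 + pi/9

Use the identity cos^2(3*t) = (1 + cos(6*t))/2.
An antiderivative is F(t) = t/2 + sin(6*t)/12.
Then F(pi/9) - F(-pi/9) = (sqrt(3)/24 + pi/18) - (-pi/18 - sqrt(3)/24) = sqrt(3)/12 + pi/9.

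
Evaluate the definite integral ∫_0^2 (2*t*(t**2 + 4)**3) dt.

960

Let u = t**2 + 4, so du = 2*t dt. When t = 0, u = 4; when t = 2, u = 8.
The integral becomes ∫ u**3 du from 4 to 8, with antiderivative u**4/4.
Back in t: F(t) = (t**2 + 4)**4/4.
Then F(2) - F(0) = (1024) - (64) = 960.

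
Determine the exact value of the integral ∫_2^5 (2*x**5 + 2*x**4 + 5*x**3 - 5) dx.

143409/20

By the power rule, an antiderivative is F(x) = x**6/3 + 2*x**5/5 + 5*x**4/4 - 5*x.
Then F(5) - F(2) = (86575/12) - (662/15) = 143409/20.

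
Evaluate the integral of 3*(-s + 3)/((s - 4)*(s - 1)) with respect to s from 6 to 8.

Factor the denominator: s**2 - 5*s + 4 = (s - 1)(s - 4).
Partial fractions: 3*(-s + 3)/((s - 4)*(s - 1)) = -2/(s - 1) - 1/(s - 4).
An antiderivative is F(s) = -log(s - 4) - 2*log(s - 1).
Then F(8) - F(6) = (-2*log(7) - 2*log(2)) - (-log(50)) = log(25/98).

log(25/98)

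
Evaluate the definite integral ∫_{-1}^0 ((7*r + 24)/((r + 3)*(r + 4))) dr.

Factor the denominator: r**2 + 7*r + 12 = (r + 4)(r + 3).
Partial fractions: (7*r + 24)/((r + 3)*(r + 4)) = 4/(r + 4) + 3/(r + 3).
An antiderivative is F(r) = 3*log(r + 3) + 4*log(r + 4).
Then F(0) - F(-1) = (3*log(3) + 8*log(2)) - (3*log(2) + 4*log(3)) = log(32/3).

log(32/3)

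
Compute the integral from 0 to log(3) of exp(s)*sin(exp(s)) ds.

Let u = exp(s), so du = exp(s) ds. When s = 0, u = 1; when s = log(3), u = 3.
The integral becomes ∫ sin(u) du from 1 to 3, with antiderivative -cos(u).
Back in s: F(s) = -cos(exp(s)).
Then F(log(3)) - F(0) = (-cos(3)) - (-cos(1)) = cos(1) - cos(3).

cos(1) - cos(3)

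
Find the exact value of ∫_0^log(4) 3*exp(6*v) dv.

4095/2

Let u = exp(v), so du = exp(v) dv. When v = 0, u = 1; when v = log(4), u = 4.
The integral becomes 3·∫ u**5 du from 1 to 4, with antiderivative u**6/2.
Back in v: F(v) = exp(6*v)/2.
Then F(log(4)) - F(0) = (2048) - (1/2) = 4095/2.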